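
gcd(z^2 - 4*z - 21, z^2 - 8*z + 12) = 1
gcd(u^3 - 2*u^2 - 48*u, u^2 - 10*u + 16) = u - 8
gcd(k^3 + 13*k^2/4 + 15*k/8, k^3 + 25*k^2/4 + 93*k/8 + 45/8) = k^2 + 13*k/4 + 15/8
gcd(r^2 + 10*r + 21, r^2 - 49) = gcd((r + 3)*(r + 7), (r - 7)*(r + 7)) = r + 7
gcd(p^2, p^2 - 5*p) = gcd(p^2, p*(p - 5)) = p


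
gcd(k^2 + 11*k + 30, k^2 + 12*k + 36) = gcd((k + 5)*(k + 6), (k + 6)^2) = k + 6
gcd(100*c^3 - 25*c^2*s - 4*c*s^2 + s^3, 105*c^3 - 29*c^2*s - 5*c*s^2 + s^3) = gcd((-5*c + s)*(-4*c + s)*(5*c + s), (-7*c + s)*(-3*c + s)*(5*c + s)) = 5*c + s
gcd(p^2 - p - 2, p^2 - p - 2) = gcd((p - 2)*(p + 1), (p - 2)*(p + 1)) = p^2 - p - 2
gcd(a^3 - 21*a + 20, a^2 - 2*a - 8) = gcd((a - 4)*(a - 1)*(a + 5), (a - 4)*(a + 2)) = a - 4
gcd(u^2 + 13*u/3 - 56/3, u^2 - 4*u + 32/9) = u - 8/3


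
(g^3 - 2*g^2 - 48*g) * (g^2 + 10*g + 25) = g^5 + 8*g^4 - 43*g^3 - 530*g^2 - 1200*g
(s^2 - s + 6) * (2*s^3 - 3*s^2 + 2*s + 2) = 2*s^5 - 5*s^4 + 17*s^3 - 18*s^2 + 10*s + 12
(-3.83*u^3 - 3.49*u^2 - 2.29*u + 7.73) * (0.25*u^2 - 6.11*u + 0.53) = -0.9575*u^5 + 22.5288*u^4 + 18.7215*u^3 + 14.0747*u^2 - 48.444*u + 4.0969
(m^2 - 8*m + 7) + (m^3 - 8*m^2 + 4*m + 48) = m^3 - 7*m^2 - 4*m + 55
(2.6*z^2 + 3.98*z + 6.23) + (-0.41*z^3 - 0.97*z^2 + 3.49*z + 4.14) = -0.41*z^3 + 1.63*z^2 + 7.47*z + 10.37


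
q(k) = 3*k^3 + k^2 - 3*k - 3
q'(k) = 9*k^2 + 2*k - 3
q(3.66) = 146.50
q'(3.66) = 124.88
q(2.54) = 44.99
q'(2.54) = 60.14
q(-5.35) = -417.72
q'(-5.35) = 243.90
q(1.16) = -0.45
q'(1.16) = 11.43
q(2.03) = 20.13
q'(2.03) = 38.15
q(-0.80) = -1.50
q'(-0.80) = 1.16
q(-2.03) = -17.89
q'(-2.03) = 30.03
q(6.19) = 728.28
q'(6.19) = 354.22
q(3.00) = 78.00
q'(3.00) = 84.00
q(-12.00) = -5007.00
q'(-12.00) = 1269.00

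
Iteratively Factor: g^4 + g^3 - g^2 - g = (g)*(g^3 + g^2 - g - 1) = g*(g + 1)*(g^2 - 1) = g*(g + 1)^2*(g - 1)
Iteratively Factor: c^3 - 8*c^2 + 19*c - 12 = (c - 1)*(c^2 - 7*c + 12) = (c - 4)*(c - 1)*(c - 3)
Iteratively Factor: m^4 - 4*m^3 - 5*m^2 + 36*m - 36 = (m - 2)*(m^3 - 2*m^2 - 9*m + 18) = (m - 3)*(m - 2)*(m^2 + m - 6) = (m - 3)*(m - 2)*(m + 3)*(m - 2)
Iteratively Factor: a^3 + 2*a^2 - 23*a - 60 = (a - 5)*(a^2 + 7*a + 12) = (a - 5)*(a + 3)*(a + 4)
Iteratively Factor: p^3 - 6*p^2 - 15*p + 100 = (p - 5)*(p^2 - p - 20) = (p - 5)^2*(p + 4)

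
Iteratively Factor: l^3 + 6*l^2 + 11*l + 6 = (l + 1)*(l^2 + 5*l + 6) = (l + 1)*(l + 2)*(l + 3)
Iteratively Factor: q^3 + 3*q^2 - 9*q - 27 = (q + 3)*(q^2 - 9) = (q + 3)^2*(q - 3)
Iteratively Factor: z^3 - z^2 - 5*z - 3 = (z - 3)*(z^2 + 2*z + 1) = (z - 3)*(z + 1)*(z + 1)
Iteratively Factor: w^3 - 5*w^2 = (w - 5)*(w^2) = w*(w - 5)*(w)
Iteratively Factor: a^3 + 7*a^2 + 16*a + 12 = (a + 3)*(a^2 + 4*a + 4) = (a + 2)*(a + 3)*(a + 2)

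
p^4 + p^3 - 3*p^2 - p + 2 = (p - 1)^2*(p + 1)*(p + 2)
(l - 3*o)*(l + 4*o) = l^2 + l*o - 12*o^2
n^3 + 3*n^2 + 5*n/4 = n*(n + 1/2)*(n + 5/2)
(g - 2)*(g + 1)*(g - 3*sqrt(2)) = g^3 - 3*sqrt(2)*g^2 - g^2 - 2*g + 3*sqrt(2)*g + 6*sqrt(2)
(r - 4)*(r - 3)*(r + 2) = r^3 - 5*r^2 - 2*r + 24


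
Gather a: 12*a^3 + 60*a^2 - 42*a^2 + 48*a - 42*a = 12*a^3 + 18*a^2 + 6*a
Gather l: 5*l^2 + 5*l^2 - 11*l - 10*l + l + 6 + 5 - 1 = 10*l^2 - 20*l + 10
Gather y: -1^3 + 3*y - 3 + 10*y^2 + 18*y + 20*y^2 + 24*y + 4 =30*y^2 + 45*y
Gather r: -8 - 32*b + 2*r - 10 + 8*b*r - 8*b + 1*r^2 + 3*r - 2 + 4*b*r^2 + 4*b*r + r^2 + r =-40*b + r^2*(4*b + 2) + r*(12*b + 6) - 20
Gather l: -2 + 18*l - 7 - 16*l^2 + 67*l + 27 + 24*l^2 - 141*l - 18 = 8*l^2 - 56*l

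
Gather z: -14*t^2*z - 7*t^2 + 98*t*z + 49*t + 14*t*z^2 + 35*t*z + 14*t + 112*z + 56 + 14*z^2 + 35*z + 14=-7*t^2 + 63*t + z^2*(14*t + 14) + z*(-14*t^2 + 133*t + 147) + 70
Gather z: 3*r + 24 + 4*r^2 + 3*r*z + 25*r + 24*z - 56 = 4*r^2 + 28*r + z*(3*r + 24) - 32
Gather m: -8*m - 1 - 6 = -8*m - 7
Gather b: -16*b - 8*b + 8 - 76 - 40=-24*b - 108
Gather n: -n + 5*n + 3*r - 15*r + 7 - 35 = 4*n - 12*r - 28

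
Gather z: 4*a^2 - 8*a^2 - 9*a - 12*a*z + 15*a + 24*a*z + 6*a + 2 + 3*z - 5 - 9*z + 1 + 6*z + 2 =-4*a^2 + 12*a*z + 12*a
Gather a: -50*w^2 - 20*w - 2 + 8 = -50*w^2 - 20*w + 6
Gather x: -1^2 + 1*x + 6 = x + 5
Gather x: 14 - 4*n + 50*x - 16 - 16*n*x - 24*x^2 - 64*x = -4*n - 24*x^2 + x*(-16*n - 14) - 2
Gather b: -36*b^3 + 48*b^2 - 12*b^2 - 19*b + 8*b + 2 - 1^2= -36*b^3 + 36*b^2 - 11*b + 1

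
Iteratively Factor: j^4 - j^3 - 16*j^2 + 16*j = (j)*(j^3 - j^2 - 16*j + 16) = j*(j + 4)*(j^2 - 5*j + 4) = j*(j - 4)*(j + 4)*(j - 1)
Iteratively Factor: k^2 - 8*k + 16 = (k - 4)*(k - 4)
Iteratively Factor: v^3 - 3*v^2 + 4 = (v - 2)*(v^2 - v - 2) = (v - 2)*(v + 1)*(v - 2)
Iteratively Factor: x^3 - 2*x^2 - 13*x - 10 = (x - 5)*(x^2 + 3*x + 2) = (x - 5)*(x + 2)*(x + 1)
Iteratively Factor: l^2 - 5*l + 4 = (l - 1)*(l - 4)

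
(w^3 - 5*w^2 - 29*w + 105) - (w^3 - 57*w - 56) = -5*w^2 + 28*w + 161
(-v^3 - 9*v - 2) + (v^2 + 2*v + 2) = -v^3 + v^2 - 7*v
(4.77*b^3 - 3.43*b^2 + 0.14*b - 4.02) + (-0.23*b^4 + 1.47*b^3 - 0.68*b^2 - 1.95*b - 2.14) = -0.23*b^4 + 6.24*b^3 - 4.11*b^2 - 1.81*b - 6.16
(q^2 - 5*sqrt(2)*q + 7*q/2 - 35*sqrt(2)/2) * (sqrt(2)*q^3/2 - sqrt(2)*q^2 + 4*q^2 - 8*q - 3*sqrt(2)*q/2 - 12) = sqrt(2)*q^5/2 - q^4 + 3*sqrt(2)*q^4/4 - 25*sqrt(2)*q^3 - 3*q^3/2 - 141*sqrt(2)*q^2/4 + 10*q^2 + 21*q/2 + 200*sqrt(2)*q + 210*sqrt(2)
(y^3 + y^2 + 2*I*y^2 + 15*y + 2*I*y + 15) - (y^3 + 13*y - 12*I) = y^2 + 2*I*y^2 + 2*y + 2*I*y + 15 + 12*I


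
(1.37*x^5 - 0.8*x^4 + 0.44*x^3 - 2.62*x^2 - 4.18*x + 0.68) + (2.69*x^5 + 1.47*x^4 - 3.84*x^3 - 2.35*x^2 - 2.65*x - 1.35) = 4.06*x^5 + 0.67*x^4 - 3.4*x^3 - 4.97*x^2 - 6.83*x - 0.67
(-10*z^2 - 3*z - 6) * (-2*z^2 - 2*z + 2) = 20*z^4 + 26*z^3 - 2*z^2 + 6*z - 12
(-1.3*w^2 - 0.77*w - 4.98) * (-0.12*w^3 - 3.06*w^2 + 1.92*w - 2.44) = 0.156*w^5 + 4.0704*w^4 + 0.4578*w^3 + 16.9324*w^2 - 7.6828*w + 12.1512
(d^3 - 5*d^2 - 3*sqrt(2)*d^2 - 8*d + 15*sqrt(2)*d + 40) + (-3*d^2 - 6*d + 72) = d^3 - 8*d^2 - 3*sqrt(2)*d^2 - 14*d + 15*sqrt(2)*d + 112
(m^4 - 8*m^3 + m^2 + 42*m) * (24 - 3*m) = -3*m^5 + 48*m^4 - 195*m^3 - 102*m^2 + 1008*m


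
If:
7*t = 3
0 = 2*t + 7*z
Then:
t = 3/7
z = -6/49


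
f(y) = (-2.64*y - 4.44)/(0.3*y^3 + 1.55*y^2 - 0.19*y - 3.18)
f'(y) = (-2.64*y - 4.44)*(-0.9*y^2 - 3.1*y + 0.19)/(0.3*y^3 + 1.55*y^2 - 0.19*y - 3.18)^2 - 2.64/(0.3*y^3 + 1.55*y^2 - 0.19*y - 3.18)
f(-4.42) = 3.55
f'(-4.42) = -7.73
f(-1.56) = 1.28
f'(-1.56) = -4.00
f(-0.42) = 1.17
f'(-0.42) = 0.38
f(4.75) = -0.27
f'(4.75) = 0.11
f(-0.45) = 1.16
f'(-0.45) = 0.36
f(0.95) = 4.08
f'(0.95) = 10.08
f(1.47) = -9.87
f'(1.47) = 70.76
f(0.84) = 3.22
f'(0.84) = 6.02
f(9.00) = -0.08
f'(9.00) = 0.02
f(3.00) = -0.68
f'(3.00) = 0.49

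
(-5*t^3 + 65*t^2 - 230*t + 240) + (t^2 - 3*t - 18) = -5*t^3 + 66*t^2 - 233*t + 222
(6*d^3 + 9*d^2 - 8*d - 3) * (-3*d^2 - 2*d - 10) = -18*d^5 - 39*d^4 - 54*d^3 - 65*d^2 + 86*d + 30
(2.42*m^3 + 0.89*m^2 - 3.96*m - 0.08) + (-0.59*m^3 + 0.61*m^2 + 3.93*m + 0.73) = 1.83*m^3 + 1.5*m^2 - 0.0299999999999998*m + 0.65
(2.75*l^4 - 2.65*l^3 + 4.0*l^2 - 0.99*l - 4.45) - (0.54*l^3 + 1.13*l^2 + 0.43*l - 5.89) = 2.75*l^4 - 3.19*l^3 + 2.87*l^2 - 1.42*l + 1.44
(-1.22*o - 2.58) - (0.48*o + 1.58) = -1.7*o - 4.16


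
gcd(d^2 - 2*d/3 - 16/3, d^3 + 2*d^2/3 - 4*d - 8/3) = d + 2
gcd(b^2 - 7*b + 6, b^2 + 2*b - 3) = b - 1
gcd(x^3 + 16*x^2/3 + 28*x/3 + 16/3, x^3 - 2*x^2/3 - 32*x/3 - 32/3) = x^2 + 10*x/3 + 8/3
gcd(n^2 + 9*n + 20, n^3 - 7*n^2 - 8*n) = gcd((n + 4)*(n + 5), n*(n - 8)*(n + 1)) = 1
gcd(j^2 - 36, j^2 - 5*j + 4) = 1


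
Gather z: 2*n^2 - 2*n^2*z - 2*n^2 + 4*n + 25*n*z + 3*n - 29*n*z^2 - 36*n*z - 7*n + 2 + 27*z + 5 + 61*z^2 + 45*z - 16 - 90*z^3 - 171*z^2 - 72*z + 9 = -90*z^3 + z^2*(-29*n - 110) + z*(-2*n^2 - 11*n)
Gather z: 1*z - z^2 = -z^2 + z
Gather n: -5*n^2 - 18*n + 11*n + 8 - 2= -5*n^2 - 7*n + 6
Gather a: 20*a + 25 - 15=20*a + 10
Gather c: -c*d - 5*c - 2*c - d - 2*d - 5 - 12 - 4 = c*(-d - 7) - 3*d - 21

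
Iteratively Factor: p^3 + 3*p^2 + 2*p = (p)*(p^2 + 3*p + 2) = p*(p + 2)*(p + 1)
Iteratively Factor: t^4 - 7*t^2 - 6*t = (t + 1)*(t^3 - t^2 - 6*t) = t*(t + 1)*(t^2 - t - 6) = t*(t - 3)*(t + 1)*(t + 2)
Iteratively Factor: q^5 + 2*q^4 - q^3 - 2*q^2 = (q)*(q^4 + 2*q^3 - q^2 - 2*q) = q*(q - 1)*(q^3 + 3*q^2 + 2*q) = q^2*(q - 1)*(q^2 + 3*q + 2) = q^2*(q - 1)*(q + 2)*(q + 1)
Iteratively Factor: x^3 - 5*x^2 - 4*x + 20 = (x - 5)*(x^2 - 4) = (x - 5)*(x + 2)*(x - 2)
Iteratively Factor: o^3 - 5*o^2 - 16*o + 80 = (o + 4)*(o^2 - 9*o + 20) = (o - 5)*(o + 4)*(o - 4)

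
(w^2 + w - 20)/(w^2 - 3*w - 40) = (w - 4)/(w - 8)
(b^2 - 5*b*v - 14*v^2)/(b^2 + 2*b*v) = (b - 7*v)/b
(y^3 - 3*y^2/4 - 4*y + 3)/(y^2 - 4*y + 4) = (4*y^2 + 5*y - 6)/(4*(y - 2))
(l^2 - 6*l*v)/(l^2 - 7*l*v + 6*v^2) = l/(l - v)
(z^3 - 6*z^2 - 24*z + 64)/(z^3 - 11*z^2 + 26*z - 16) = (z + 4)/(z - 1)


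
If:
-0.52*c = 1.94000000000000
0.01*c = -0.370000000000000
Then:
No Solution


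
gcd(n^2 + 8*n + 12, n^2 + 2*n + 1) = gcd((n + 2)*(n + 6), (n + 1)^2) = 1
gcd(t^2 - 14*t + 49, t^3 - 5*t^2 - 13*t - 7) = t - 7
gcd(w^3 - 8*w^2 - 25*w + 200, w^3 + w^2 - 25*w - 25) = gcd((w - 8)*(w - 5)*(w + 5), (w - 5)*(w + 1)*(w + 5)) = w^2 - 25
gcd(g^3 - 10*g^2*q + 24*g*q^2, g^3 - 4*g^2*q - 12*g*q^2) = -g^2 + 6*g*q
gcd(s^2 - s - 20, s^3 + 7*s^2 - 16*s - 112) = s + 4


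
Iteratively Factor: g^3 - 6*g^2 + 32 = (g - 4)*(g^2 - 2*g - 8) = (g - 4)^2*(g + 2)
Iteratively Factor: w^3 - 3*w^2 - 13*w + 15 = (w - 5)*(w^2 + 2*w - 3) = (w - 5)*(w - 1)*(w + 3)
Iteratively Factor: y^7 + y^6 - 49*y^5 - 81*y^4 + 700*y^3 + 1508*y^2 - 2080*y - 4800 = (y + 4)*(y^6 - 3*y^5 - 37*y^4 + 67*y^3 + 432*y^2 - 220*y - 1200) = (y - 5)*(y + 4)*(y^5 + 2*y^4 - 27*y^3 - 68*y^2 + 92*y + 240) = (y - 5)*(y + 3)*(y + 4)*(y^4 - y^3 - 24*y^2 + 4*y + 80) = (y - 5)*(y + 2)*(y + 3)*(y + 4)*(y^3 - 3*y^2 - 18*y + 40) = (y - 5)^2*(y + 2)*(y + 3)*(y + 4)*(y^2 + 2*y - 8) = (y - 5)^2*(y - 2)*(y + 2)*(y + 3)*(y + 4)*(y + 4)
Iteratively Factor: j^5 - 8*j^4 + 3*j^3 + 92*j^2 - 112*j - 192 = (j + 1)*(j^4 - 9*j^3 + 12*j^2 + 80*j - 192) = (j + 1)*(j + 3)*(j^3 - 12*j^2 + 48*j - 64) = (j - 4)*(j + 1)*(j + 3)*(j^2 - 8*j + 16) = (j - 4)^2*(j + 1)*(j + 3)*(j - 4)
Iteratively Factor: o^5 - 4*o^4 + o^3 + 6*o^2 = (o - 2)*(o^4 - 2*o^3 - 3*o^2) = o*(o - 2)*(o^3 - 2*o^2 - 3*o) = o*(o - 3)*(o - 2)*(o^2 + o) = o^2*(o - 3)*(o - 2)*(o + 1)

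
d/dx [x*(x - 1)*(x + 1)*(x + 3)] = 4*x^3 + 9*x^2 - 2*x - 3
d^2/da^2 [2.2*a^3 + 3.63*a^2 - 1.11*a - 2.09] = 13.2*a + 7.26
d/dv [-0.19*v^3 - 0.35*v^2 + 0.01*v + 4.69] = -0.57*v^2 - 0.7*v + 0.01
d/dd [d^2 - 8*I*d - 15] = 2*d - 8*I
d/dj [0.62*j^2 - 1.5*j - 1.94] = 1.24*j - 1.5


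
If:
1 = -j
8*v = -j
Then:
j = -1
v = 1/8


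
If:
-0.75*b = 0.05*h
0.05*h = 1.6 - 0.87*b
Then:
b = 13.33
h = -200.00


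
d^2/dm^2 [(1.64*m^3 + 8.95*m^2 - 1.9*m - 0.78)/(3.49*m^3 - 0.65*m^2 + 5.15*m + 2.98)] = (225.46447*m^6 - 315.71238*m^5 - 1257.997722*m^4 - 1054.87297*m^3 + 406.06266*m^2 + 129.640572*m + 172.88094)/(42.508549*m^9 - 23.751195*m^8 + 192.60612*m^7 + 38.518819*m^6 + 243.65742*m^5 + 273.424455*m^4 + 169.715363*m^3 + 219.79437*m^2 + 137.20218*m + 26.463592)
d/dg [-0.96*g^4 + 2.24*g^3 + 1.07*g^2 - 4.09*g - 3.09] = -3.84*g^3 + 6.72*g^2 + 2.14*g - 4.09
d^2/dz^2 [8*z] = 0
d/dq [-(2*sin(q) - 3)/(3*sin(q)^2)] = 2*(sin(q) - 3)*cos(q)/(3*sin(q)^3)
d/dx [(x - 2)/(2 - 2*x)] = -1/(2*(x - 1)^2)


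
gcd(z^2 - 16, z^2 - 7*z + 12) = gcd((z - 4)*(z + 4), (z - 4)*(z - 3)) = z - 4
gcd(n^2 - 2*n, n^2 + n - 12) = 1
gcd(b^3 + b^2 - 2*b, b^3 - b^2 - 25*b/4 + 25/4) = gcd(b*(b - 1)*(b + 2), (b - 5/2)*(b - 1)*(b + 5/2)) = b - 1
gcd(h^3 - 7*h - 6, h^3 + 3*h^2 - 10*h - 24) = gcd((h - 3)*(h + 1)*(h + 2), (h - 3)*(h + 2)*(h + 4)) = h^2 - h - 6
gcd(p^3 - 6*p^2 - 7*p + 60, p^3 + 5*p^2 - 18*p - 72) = p^2 - p - 12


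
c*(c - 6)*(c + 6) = c^3 - 36*c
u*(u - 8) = u^2 - 8*u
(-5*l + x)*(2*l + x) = -10*l^2 - 3*l*x + x^2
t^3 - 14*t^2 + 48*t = t*(t - 8)*(t - 6)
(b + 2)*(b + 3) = b^2 + 5*b + 6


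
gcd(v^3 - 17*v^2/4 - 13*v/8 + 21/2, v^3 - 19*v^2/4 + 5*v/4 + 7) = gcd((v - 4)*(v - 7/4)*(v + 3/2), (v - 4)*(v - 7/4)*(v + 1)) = v^2 - 23*v/4 + 7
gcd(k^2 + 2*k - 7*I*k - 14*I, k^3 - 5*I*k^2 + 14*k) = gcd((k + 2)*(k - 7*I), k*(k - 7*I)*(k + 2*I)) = k - 7*I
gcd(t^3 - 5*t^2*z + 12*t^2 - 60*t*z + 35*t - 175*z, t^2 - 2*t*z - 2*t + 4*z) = 1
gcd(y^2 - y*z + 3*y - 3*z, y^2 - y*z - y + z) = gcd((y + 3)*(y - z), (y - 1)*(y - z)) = y - z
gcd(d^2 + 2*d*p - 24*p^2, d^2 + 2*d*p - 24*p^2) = -d^2 - 2*d*p + 24*p^2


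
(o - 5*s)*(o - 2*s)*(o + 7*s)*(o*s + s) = o^4*s + o^3*s - 39*o^2*s^3 + 70*o*s^4 - 39*o*s^3 + 70*s^4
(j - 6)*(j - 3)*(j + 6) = j^3 - 3*j^2 - 36*j + 108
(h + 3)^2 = h^2 + 6*h + 9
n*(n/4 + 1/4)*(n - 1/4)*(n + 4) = n^4/4 + 19*n^3/16 + 11*n^2/16 - n/4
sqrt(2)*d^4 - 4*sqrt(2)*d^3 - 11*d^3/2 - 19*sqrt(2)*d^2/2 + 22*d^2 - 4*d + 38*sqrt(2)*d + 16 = (d - 4)*(d - 4*sqrt(2))*(d + sqrt(2))*(sqrt(2)*d + 1/2)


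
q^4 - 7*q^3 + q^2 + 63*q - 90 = (q - 5)*(q - 3)*(q - 2)*(q + 3)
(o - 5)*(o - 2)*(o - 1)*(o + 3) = o^4 - 5*o^3 - 7*o^2 + 41*o - 30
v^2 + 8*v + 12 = (v + 2)*(v + 6)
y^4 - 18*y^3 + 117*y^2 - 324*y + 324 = (y - 6)^2*(y - 3)^2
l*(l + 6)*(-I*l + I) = -I*l^3 - 5*I*l^2 + 6*I*l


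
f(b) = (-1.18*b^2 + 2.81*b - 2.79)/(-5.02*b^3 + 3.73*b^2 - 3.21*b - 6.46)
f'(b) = (2.81 - 2.36*b)/(-5.02*b^3 + 3.73*b^2 - 3.21*b - 6.46) + (-1.18*b^2 + 2.81*b - 2.79)*(15.06*b^2 - 7.46*b + 3.21)/(-5.02*b^3 + 3.73*b^2 - 3.21*b - 6.46)^2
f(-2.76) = -0.14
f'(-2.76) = -0.08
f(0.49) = 0.22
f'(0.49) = -0.30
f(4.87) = 0.03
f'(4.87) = -0.00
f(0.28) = 0.29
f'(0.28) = -0.39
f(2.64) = 0.04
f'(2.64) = -0.01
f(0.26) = 0.30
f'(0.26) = -0.40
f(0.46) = 0.23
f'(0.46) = -0.31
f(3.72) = 0.04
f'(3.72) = -0.00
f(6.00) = 0.03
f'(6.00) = -0.00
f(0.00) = 0.43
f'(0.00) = -0.65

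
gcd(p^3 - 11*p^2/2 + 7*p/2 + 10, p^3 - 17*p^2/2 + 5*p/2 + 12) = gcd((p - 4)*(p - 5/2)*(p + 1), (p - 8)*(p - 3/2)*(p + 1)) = p + 1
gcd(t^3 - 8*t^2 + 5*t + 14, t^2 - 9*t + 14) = t^2 - 9*t + 14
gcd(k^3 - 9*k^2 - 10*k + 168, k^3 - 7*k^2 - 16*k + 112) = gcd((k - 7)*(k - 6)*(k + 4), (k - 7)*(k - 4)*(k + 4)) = k^2 - 3*k - 28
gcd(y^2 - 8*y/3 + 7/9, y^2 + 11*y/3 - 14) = y - 7/3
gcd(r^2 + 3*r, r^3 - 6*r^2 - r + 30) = 1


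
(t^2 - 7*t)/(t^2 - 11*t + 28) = t/(t - 4)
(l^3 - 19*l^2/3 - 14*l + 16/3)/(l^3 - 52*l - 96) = (l - 1/3)/(l + 6)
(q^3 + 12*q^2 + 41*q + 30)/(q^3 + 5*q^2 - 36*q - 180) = (q + 1)/(q - 6)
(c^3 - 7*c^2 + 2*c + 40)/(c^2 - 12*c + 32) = (c^2 - 3*c - 10)/(c - 8)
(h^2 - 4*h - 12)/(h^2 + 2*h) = (h - 6)/h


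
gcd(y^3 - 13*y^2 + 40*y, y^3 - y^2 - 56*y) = y^2 - 8*y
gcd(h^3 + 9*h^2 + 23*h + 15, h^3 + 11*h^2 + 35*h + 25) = h^2 + 6*h + 5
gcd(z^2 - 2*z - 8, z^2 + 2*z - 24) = z - 4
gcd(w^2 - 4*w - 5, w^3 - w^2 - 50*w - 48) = w + 1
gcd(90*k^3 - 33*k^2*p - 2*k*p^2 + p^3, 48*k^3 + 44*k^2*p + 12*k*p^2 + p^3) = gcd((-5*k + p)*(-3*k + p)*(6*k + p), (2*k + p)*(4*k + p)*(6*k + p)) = 6*k + p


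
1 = 1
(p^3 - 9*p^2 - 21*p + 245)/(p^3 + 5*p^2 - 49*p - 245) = (p - 7)/(p + 7)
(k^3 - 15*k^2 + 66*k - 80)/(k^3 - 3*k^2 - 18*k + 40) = (k - 8)/(k + 4)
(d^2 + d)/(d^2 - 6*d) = (d + 1)/(d - 6)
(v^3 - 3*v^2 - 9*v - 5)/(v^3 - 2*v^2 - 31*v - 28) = (v^2 - 4*v - 5)/(v^2 - 3*v - 28)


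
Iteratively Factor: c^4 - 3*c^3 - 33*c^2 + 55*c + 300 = (c + 4)*(c^3 - 7*c^2 - 5*c + 75) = (c - 5)*(c + 4)*(c^2 - 2*c - 15) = (c - 5)*(c + 3)*(c + 4)*(c - 5)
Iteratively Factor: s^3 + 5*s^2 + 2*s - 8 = (s + 4)*(s^2 + s - 2) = (s - 1)*(s + 4)*(s + 2)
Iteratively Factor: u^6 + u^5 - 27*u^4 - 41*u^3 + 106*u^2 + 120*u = (u - 2)*(u^5 + 3*u^4 - 21*u^3 - 83*u^2 - 60*u) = u*(u - 2)*(u^4 + 3*u^3 - 21*u^2 - 83*u - 60) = u*(u - 5)*(u - 2)*(u^3 + 8*u^2 + 19*u + 12) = u*(u - 5)*(u - 2)*(u + 4)*(u^2 + 4*u + 3) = u*(u - 5)*(u - 2)*(u + 3)*(u + 4)*(u + 1)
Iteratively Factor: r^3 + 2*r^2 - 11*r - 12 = (r + 4)*(r^2 - 2*r - 3) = (r - 3)*(r + 4)*(r + 1)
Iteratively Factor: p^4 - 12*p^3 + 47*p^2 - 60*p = (p - 3)*(p^3 - 9*p^2 + 20*p) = (p - 5)*(p - 3)*(p^2 - 4*p) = p*(p - 5)*(p - 3)*(p - 4)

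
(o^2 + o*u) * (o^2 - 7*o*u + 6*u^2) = o^4 - 6*o^3*u - o^2*u^2 + 6*o*u^3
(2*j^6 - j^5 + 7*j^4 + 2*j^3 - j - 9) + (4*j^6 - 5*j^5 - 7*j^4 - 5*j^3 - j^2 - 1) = 6*j^6 - 6*j^5 - 3*j^3 - j^2 - j - 10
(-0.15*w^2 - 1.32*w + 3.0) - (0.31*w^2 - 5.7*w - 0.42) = -0.46*w^2 + 4.38*w + 3.42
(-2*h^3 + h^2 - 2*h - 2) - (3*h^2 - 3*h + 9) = -2*h^3 - 2*h^2 + h - 11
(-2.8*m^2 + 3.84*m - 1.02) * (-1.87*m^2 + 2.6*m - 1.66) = 5.236*m^4 - 14.4608*m^3 + 16.5394*m^2 - 9.0264*m + 1.6932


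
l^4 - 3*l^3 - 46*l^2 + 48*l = l*(l - 8)*(l - 1)*(l + 6)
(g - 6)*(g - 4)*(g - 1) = g^3 - 11*g^2 + 34*g - 24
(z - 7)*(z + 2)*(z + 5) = z^3 - 39*z - 70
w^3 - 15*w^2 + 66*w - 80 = (w - 8)*(w - 5)*(w - 2)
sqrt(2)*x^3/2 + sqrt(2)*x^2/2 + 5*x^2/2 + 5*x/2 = x*(x + 5*sqrt(2)/2)*(sqrt(2)*x/2 + sqrt(2)/2)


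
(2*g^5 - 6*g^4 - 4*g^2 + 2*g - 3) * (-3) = -6*g^5 + 18*g^4 + 12*g^2 - 6*g + 9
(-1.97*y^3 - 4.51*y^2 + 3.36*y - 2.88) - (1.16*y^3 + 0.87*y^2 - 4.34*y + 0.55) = -3.13*y^3 - 5.38*y^2 + 7.7*y - 3.43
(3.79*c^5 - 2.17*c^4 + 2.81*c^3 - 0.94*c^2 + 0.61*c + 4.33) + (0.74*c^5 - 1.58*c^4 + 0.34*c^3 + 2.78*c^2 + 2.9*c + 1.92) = 4.53*c^5 - 3.75*c^4 + 3.15*c^3 + 1.84*c^2 + 3.51*c + 6.25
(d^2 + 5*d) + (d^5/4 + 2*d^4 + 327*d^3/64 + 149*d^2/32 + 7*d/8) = d^5/4 + 2*d^4 + 327*d^3/64 + 181*d^2/32 + 47*d/8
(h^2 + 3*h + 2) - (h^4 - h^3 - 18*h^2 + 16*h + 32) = -h^4 + h^3 + 19*h^2 - 13*h - 30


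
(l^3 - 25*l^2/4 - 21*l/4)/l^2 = l - 25/4 - 21/(4*l)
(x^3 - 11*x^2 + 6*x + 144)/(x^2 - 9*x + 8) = (x^2 - 3*x - 18)/(x - 1)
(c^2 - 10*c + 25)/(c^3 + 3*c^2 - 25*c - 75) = (c - 5)/(c^2 + 8*c + 15)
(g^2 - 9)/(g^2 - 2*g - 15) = (g - 3)/(g - 5)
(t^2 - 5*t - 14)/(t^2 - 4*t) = (t^2 - 5*t - 14)/(t*(t - 4))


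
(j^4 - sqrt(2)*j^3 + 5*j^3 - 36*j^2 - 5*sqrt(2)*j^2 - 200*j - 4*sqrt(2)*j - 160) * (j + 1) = j^5 - sqrt(2)*j^4 + 6*j^4 - 31*j^3 - 6*sqrt(2)*j^3 - 236*j^2 - 9*sqrt(2)*j^2 - 360*j - 4*sqrt(2)*j - 160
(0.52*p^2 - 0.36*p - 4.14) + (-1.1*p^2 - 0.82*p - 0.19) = -0.58*p^2 - 1.18*p - 4.33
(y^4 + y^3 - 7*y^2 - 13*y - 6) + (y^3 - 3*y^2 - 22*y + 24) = y^4 + 2*y^3 - 10*y^2 - 35*y + 18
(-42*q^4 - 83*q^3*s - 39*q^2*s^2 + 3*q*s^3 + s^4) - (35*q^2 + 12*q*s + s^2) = -42*q^4 - 83*q^3*s - 39*q^2*s^2 - 35*q^2 + 3*q*s^3 - 12*q*s + s^4 - s^2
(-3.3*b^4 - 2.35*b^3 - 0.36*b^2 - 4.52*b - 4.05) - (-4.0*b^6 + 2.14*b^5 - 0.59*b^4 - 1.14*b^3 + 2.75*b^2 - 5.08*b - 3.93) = 4.0*b^6 - 2.14*b^5 - 2.71*b^4 - 1.21*b^3 - 3.11*b^2 + 0.56*b - 0.12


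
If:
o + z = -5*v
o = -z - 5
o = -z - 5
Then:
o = -z - 5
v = 1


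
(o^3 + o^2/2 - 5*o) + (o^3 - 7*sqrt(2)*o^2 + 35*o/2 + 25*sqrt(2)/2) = 2*o^3 - 7*sqrt(2)*o^2 + o^2/2 + 25*o/2 + 25*sqrt(2)/2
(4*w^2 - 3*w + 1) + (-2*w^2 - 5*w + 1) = 2*w^2 - 8*w + 2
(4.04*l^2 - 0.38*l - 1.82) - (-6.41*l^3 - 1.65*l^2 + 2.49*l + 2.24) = 6.41*l^3 + 5.69*l^2 - 2.87*l - 4.06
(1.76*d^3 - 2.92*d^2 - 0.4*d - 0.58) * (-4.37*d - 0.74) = -7.6912*d^4 + 11.458*d^3 + 3.9088*d^2 + 2.8306*d + 0.4292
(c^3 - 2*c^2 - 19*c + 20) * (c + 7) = c^4 + 5*c^3 - 33*c^2 - 113*c + 140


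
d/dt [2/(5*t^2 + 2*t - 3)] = 4*(-5*t - 1)/(5*t^2 + 2*t - 3)^2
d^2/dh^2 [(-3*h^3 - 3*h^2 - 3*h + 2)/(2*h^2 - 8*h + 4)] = (-57*h^3 + 96*h^2 - 42*h - 8)/(h^6 - 12*h^5 + 54*h^4 - 112*h^3 + 108*h^2 - 48*h + 8)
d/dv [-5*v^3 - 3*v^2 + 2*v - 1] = -15*v^2 - 6*v + 2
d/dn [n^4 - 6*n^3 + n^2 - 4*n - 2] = 4*n^3 - 18*n^2 + 2*n - 4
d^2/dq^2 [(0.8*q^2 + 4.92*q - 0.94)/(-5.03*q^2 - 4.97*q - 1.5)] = (2.8421709430404e-14*q^4 - 208.962296*q^3 + 178.913076*q^2 + 363.723324*q + 102.010292)/(127.263527*q^6 + 377.236419*q^5 + 486.590631*q^4 + 347.755373*q^3 + 145.10655*q^2 + 33.5475*q + 3.375)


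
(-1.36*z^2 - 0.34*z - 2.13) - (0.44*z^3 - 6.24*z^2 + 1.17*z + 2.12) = -0.44*z^3 + 4.88*z^2 - 1.51*z - 4.25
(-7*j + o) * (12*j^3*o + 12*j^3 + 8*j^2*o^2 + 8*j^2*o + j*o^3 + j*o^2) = -84*j^4*o - 84*j^4 - 44*j^3*o^2 - 44*j^3*o + j^2*o^3 + j^2*o^2 + j*o^4 + j*o^3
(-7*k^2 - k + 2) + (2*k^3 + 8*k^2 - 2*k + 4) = 2*k^3 + k^2 - 3*k + 6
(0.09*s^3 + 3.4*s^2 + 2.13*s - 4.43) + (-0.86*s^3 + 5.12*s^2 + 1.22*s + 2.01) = -0.77*s^3 + 8.52*s^2 + 3.35*s - 2.42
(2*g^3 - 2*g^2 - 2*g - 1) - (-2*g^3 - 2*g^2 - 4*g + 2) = 4*g^3 + 2*g - 3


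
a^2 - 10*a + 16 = (a - 8)*(a - 2)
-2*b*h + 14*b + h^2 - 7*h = (-2*b + h)*(h - 7)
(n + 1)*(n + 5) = n^2 + 6*n + 5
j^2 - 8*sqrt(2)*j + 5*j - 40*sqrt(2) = (j + 5)*(j - 8*sqrt(2))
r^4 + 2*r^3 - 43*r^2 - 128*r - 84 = (r - 7)*(r + 1)*(r + 2)*(r + 6)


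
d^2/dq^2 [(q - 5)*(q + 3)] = 2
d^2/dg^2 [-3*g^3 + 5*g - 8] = -18*g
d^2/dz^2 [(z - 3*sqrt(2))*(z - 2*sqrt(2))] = 2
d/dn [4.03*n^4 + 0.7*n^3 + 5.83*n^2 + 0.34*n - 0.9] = 16.12*n^3 + 2.1*n^2 + 11.66*n + 0.34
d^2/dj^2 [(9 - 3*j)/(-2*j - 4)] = -15/(j + 2)^3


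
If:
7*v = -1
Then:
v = -1/7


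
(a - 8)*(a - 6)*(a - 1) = a^3 - 15*a^2 + 62*a - 48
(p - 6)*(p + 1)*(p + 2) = p^3 - 3*p^2 - 16*p - 12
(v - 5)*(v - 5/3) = v^2 - 20*v/3 + 25/3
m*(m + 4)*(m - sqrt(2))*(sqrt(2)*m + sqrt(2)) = sqrt(2)*m^4 - 2*m^3 + 5*sqrt(2)*m^3 - 10*m^2 + 4*sqrt(2)*m^2 - 8*m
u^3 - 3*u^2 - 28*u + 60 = (u - 6)*(u - 2)*(u + 5)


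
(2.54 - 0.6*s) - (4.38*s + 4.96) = -4.98*s - 2.42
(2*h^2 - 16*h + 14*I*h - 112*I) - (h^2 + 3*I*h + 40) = h^2 - 16*h + 11*I*h - 40 - 112*I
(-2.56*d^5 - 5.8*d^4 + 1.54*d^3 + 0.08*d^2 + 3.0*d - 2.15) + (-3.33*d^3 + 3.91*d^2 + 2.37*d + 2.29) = -2.56*d^5 - 5.8*d^4 - 1.79*d^3 + 3.99*d^2 + 5.37*d + 0.14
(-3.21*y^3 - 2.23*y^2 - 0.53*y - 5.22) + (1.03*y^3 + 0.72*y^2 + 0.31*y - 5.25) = -2.18*y^3 - 1.51*y^2 - 0.22*y - 10.47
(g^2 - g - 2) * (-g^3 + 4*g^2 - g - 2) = -g^5 + 5*g^4 - 3*g^3 - 9*g^2 + 4*g + 4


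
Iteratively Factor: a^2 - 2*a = (a)*(a - 2)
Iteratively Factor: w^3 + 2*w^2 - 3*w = (w)*(w^2 + 2*w - 3) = w*(w - 1)*(w + 3)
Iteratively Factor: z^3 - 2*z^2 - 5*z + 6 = (z - 1)*(z^2 - z - 6) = (z - 1)*(z + 2)*(z - 3)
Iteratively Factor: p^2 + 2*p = (p + 2)*(p)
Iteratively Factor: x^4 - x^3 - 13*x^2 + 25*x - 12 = (x - 1)*(x^3 - 13*x + 12) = (x - 1)*(x + 4)*(x^2 - 4*x + 3) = (x - 1)^2*(x + 4)*(x - 3)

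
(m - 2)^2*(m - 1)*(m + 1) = m^4 - 4*m^3 + 3*m^2 + 4*m - 4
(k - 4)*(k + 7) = k^2 + 3*k - 28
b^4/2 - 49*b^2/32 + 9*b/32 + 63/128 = (b/2 + 1/4)*(b - 3/2)*(b - 3/4)*(b + 7/4)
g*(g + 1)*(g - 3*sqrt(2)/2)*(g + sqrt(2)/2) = g^4 - sqrt(2)*g^3 + g^3 - 3*g^2/2 - sqrt(2)*g^2 - 3*g/2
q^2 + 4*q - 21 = (q - 3)*(q + 7)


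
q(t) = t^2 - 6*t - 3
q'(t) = 2*t - 6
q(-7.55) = 99.30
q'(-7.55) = -21.10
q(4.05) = -10.90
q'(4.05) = 2.10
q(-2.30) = 16.09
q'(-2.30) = -10.60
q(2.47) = -11.72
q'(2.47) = -1.06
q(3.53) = -11.72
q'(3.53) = 1.06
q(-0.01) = -2.94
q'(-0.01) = -6.02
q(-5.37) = 58.06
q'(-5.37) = -16.74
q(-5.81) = 65.62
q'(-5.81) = -17.62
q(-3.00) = 24.00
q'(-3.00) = -12.00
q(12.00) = 69.00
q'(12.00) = 18.00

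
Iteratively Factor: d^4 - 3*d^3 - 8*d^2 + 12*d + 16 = (d + 2)*(d^3 - 5*d^2 + 2*d + 8) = (d - 2)*(d + 2)*(d^2 - 3*d - 4) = (d - 2)*(d + 1)*(d + 2)*(d - 4)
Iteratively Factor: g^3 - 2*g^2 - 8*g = (g - 4)*(g^2 + 2*g) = (g - 4)*(g + 2)*(g)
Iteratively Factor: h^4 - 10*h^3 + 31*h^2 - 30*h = (h)*(h^3 - 10*h^2 + 31*h - 30) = h*(h - 5)*(h^2 - 5*h + 6) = h*(h - 5)*(h - 3)*(h - 2)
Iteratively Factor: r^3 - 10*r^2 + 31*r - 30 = (r - 5)*(r^2 - 5*r + 6) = (r - 5)*(r - 2)*(r - 3)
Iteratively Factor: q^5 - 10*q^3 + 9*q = (q + 1)*(q^4 - q^3 - 9*q^2 + 9*q) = (q + 1)*(q + 3)*(q^3 - 4*q^2 + 3*q) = (q - 1)*(q + 1)*(q + 3)*(q^2 - 3*q) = q*(q - 1)*(q + 1)*(q + 3)*(q - 3)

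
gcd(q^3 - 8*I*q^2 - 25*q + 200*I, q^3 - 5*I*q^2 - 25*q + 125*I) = q^2 - 25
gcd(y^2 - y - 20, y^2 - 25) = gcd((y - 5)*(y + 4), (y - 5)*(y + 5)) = y - 5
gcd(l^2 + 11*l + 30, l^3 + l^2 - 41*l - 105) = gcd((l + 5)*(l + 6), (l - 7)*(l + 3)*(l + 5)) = l + 5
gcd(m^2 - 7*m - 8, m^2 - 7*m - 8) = m^2 - 7*m - 8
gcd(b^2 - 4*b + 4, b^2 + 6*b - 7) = 1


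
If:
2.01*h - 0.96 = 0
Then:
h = 0.48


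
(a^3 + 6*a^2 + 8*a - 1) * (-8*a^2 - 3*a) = -8*a^5 - 51*a^4 - 82*a^3 - 16*a^2 + 3*a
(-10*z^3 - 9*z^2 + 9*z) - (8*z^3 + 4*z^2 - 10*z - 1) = -18*z^3 - 13*z^2 + 19*z + 1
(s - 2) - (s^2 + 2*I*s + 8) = -s^2 + s - 2*I*s - 10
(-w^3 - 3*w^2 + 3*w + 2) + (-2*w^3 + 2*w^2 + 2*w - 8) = -3*w^3 - w^2 + 5*w - 6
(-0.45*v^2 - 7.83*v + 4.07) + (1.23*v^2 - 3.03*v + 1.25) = 0.78*v^2 - 10.86*v + 5.32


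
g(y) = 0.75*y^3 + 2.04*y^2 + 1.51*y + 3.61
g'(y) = 2.25*y^2 + 4.08*y + 1.51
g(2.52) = 32.37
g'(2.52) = 26.08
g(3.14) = 51.68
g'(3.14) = 36.51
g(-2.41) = 1.32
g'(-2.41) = 4.75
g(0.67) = 5.76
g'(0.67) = 5.25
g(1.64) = 14.88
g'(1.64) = 14.25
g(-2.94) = -2.26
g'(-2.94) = 8.96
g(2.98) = 46.07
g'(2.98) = 33.65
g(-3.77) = -13.28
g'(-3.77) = 18.11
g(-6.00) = -94.01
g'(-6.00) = 58.03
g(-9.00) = -391.49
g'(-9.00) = 147.04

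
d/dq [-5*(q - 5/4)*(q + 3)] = -10*q - 35/4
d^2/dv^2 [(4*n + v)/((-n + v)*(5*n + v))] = 2*(104*n^3 + 63*n^2*v + 12*n*v^2 + v^3)/(-125*n^6 + 300*n^5*v - 165*n^4*v^2 - 56*n^3*v^3 + 33*n^2*v^4 + 12*n*v^5 + v^6)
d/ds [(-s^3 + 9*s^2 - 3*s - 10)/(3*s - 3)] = (-2*s^3 + 12*s^2 - 18*s + 13)/(3*(s^2 - 2*s + 1))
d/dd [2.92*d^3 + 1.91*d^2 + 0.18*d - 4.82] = 8.76*d^2 + 3.82*d + 0.18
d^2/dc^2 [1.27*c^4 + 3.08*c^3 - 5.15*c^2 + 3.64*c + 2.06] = 15.24*c^2 + 18.48*c - 10.3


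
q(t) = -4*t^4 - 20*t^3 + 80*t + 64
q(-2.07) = 2.35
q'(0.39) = 69.92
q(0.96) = 119.71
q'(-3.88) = 111.31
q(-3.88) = 15.28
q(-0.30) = 40.51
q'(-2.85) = -36.96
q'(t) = -16*t^3 - 60*t^2 + 80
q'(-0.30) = 75.03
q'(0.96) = 10.55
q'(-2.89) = -34.92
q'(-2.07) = -35.18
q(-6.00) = -1280.00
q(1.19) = 117.48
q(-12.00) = -49280.00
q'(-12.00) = 19088.00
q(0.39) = 93.92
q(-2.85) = 35.08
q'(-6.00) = 1376.00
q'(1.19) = -31.93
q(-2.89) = 36.52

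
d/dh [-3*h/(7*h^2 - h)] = 21/(7*h - 1)^2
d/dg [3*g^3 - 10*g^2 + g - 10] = 9*g^2 - 20*g + 1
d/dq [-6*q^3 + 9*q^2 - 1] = 18*q*(1 - q)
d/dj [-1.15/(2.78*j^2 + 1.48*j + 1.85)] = (6.394*j + 1.702)/(2.78*j^2 + 1.48*j + 1.85)^2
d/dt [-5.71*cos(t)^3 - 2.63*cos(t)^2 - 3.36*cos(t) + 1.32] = (17.13*cos(t)^2 + 5.26*cos(t) + 3.36)*sin(t)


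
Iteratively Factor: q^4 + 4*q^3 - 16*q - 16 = (q - 2)*(q^3 + 6*q^2 + 12*q + 8) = (q - 2)*(q + 2)*(q^2 + 4*q + 4) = (q - 2)*(q + 2)^2*(q + 2)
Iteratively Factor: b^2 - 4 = (b - 2)*(b + 2)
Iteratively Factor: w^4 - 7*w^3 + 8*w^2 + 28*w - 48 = (w - 2)*(w^3 - 5*w^2 - 2*w + 24) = (w - 4)*(w - 2)*(w^2 - w - 6) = (w - 4)*(w - 2)*(w + 2)*(w - 3)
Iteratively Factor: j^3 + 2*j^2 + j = (j + 1)*(j^2 + j) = (j + 1)^2*(j)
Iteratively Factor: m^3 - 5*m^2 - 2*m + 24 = (m + 2)*(m^2 - 7*m + 12) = (m - 4)*(m + 2)*(m - 3)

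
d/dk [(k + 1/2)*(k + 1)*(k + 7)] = 3*k^2 + 17*k + 11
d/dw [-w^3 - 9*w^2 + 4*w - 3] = -3*w^2 - 18*w + 4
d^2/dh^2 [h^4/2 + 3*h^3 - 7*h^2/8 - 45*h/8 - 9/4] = 6*h^2 + 18*h - 7/4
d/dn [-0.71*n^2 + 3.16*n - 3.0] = 3.16 - 1.42*n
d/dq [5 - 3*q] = -3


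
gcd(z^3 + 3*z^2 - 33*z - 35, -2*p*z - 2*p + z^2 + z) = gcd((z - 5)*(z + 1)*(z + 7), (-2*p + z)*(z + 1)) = z + 1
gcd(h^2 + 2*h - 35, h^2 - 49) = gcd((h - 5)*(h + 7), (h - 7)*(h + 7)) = h + 7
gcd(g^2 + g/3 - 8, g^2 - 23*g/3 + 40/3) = g - 8/3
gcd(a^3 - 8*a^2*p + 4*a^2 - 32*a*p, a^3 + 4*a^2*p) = a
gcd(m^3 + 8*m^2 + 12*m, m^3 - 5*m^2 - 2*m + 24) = m + 2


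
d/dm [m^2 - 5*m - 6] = 2*m - 5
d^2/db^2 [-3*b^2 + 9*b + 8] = -6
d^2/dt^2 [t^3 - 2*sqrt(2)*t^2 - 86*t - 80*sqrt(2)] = 6*t - 4*sqrt(2)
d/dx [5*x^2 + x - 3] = 10*x + 1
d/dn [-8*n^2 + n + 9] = 1 - 16*n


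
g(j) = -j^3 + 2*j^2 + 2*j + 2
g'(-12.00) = -478.00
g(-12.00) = 1994.00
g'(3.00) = -13.00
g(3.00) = -1.00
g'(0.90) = 3.17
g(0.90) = 4.69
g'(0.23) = 2.76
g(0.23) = 2.55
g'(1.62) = 0.61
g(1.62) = 6.24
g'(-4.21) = -68.01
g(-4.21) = 103.65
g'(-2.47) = -26.18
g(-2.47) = 24.33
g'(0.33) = 2.99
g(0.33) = 2.84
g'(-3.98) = -61.44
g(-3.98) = 88.77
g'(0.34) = 3.01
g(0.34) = 2.87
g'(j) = -3*j^2 + 4*j + 2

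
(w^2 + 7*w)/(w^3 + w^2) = (w + 7)/(w*(w + 1))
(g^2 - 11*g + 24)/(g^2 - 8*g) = (g - 3)/g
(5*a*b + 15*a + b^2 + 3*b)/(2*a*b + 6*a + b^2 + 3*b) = (5*a + b)/(2*a + b)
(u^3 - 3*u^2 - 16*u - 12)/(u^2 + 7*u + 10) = (u^2 - 5*u - 6)/(u + 5)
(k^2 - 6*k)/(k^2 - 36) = k/(k + 6)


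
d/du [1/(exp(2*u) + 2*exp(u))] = -(2*exp(u) + 2)*exp(-u)/(exp(u) + 2)^2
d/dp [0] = 0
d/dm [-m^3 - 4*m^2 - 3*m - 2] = -3*m^2 - 8*m - 3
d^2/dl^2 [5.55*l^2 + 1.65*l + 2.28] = 11.1000000000000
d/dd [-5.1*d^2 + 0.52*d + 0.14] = 0.52 - 10.2*d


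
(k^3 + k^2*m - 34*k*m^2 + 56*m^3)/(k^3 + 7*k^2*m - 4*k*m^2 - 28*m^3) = (k - 4*m)/(k + 2*m)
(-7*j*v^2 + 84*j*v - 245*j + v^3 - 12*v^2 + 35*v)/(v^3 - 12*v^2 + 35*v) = (-7*j + v)/v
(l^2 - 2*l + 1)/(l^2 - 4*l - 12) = (-l^2 + 2*l - 1)/(-l^2 + 4*l + 12)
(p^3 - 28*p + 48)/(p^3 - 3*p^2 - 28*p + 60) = (p^2 + 2*p - 24)/(p^2 - p - 30)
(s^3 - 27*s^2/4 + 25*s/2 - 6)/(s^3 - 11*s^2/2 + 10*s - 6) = (4*s^2 - 19*s + 12)/(2*(2*s^2 - 7*s + 6))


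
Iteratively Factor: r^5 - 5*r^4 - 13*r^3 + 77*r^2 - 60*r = (r - 1)*(r^4 - 4*r^3 - 17*r^2 + 60*r) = (r - 5)*(r - 1)*(r^3 + r^2 - 12*r) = (r - 5)*(r - 1)*(r + 4)*(r^2 - 3*r) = (r - 5)*(r - 3)*(r - 1)*(r + 4)*(r)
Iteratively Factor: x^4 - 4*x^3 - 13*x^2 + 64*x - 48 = (x - 3)*(x^3 - x^2 - 16*x + 16) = (x - 3)*(x + 4)*(x^2 - 5*x + 4) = (x - 4)*(x - 3)*(x + 4)*(x - 1)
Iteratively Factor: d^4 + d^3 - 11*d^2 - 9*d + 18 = (d - 1)*(d^3 + 2*d^2 - 9*d - 18) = (d - 1)*(d + 3)*(d^2 - d - 6) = (d - 1)*(d + 2)*(d + 3)*(d - 3)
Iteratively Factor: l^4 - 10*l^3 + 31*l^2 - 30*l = (l - 3)*(l^3 - 7*l^2 + 10*l) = l*(l - 3)*(l^2 - 7*l + 10) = l*(l - 3)*(l - 2)*(l - 5)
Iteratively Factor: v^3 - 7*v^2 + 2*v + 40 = (v + 2)*(v^2 - 9*v + 20) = (v - 4)*(v + 2)*(v - 5)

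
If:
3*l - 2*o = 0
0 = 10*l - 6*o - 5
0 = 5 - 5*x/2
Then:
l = 5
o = 15/2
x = 2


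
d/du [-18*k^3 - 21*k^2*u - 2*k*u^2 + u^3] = -21*k^2 - 4*k*u + 3*u^2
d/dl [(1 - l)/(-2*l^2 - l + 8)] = (2*l^2 + l - (l - 1)*(4*l + 1) - 8)/(2*l^2 + l - 8)^2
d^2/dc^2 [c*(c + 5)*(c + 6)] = 6*c + 22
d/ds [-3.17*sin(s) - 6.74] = -3.17*cos(s)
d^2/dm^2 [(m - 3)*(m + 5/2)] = 2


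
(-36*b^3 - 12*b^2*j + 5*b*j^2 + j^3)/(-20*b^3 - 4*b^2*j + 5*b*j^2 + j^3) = (18*b^2 - 3*b*j - j^2)/(10*b^2 - 3*b*j - j^2)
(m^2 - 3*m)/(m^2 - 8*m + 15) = m/(m - 5)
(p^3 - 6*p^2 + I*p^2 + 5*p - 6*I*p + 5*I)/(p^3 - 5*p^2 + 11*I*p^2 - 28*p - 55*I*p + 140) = (p^2 + p*(-1 + I) - I)/(p^2 + 11*I*p - 28)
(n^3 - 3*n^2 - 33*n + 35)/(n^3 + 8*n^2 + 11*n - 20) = (n - 7)/(n + 4)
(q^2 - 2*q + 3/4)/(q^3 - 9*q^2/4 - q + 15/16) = 4*(2*q - 3)/(8*q^2 - 14*q - 15)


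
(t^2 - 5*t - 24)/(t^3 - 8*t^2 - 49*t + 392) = (t + 3)/(t^2 - 49)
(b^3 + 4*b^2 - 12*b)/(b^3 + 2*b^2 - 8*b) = (b + 6)/(b + 4)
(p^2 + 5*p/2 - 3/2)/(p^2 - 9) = (p - 1/2)/(p - 3)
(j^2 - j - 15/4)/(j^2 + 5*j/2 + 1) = (4*j^2 - 4*j - 15)/(2*(2*j^2 + 5*j + 2))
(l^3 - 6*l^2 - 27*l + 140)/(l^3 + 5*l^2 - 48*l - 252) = (l^2 + l - 20)/(l^2 + 12*l + 36)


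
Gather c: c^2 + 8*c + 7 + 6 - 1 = c^2 + 8*c + 12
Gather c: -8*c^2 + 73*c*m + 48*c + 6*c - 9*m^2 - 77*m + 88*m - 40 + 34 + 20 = -8*c^2 + c*(73*m + 54) - 9*m^2 + 11*m + 14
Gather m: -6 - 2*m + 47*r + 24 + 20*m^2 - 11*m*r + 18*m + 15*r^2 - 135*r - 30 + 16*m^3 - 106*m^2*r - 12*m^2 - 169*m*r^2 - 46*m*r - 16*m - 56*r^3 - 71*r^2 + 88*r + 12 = 16*m^3 + m^2*(8 - 106*r) + m*(-169*r^2 - 57*r) - 56*r^3 - 56*r^2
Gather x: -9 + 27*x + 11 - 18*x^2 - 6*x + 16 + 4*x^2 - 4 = -14*x^2 + 21*x + 14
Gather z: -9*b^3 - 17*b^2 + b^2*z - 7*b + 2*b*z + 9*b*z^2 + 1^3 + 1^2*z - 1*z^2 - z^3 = -9*b^3 - 17*b^2 - 7*b - z^3 + z^2*(9*b - 1) + z*(b^2 + 2*b + 1) + 1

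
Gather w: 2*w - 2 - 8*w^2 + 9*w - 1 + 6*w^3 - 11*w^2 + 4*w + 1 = 6*w^3 - 19*w^2 + 15*w - 2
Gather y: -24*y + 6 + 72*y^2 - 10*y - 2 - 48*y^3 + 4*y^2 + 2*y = -48*y^3 + 76*y^2 - 32*y + 4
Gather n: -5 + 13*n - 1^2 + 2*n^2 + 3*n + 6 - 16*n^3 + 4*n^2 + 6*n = -16*n^3 + 6*n^2 + 22*n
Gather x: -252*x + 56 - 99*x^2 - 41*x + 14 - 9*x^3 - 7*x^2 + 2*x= -9*x^3 - 106*x^2 - 291*x + 70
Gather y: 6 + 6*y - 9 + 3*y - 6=9*y - 9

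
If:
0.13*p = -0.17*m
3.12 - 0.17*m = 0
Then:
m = 18.35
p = -24.00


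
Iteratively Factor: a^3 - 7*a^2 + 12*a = (a - 4)*(a^2 - 3*a) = a*(a - 4)*(a - 3)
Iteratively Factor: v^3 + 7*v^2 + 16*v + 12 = (v + 3)*(v^2 + 4*v + 4) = (v + 2)*(v + 3)*(v + 2)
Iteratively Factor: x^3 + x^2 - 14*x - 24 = (x - 4)*(x^2 + 5*x + 6) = (x - 4)*(x + 2)*(x + 3)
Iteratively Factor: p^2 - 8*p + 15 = (p - 5)*(p - 3)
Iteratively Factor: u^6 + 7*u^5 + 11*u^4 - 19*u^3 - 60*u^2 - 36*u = (u + 1)*(u^5 + 6*u^4 + 5*u^3 - 24*u^2 - 36*u) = (u + 1)*(u + 3)*(u^4 + 3*u^3 - 4*u^2 - 12*u) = u*(u + 1)*(u + 3)*(u^3 + 3*u^2 - 4*u - 12) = u*(u + 1)*(u + 2)*(u + 3)*(u^2 + u - 6) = u*(u + 1)*(u + 2)*(u + 3)^2*(u - 2)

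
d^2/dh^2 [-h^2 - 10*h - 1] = -2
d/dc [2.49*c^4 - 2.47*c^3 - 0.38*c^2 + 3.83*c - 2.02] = 9.96*c^3 - 7.41*c^2 - 0.76*c + 3.83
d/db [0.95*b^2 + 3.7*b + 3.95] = 1.9*b + 3.7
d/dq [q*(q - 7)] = 2*q - 7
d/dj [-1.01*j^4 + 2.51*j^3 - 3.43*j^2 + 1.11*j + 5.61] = -4.04*j^3 + 7.53*j^2 - 6.86*j + 1.11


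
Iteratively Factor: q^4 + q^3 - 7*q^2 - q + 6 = (q - 1)*(q^3 + 2*q^2 - 5*q - 6) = (q - 1)*(q + 1)*(q^2 + q - 6) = (q - 2)*(q - 1)*(q + 1)*(q + 3)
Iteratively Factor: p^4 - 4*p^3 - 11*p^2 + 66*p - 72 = (p - 3)*(p^3 - p^2 - 14*p + 24) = (p - 3)*(p - 2)*(p^2 + p - 12) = (p - 3)*(p - 2)*(p + 4)*(p - 3)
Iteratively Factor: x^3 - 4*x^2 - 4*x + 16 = (x - 2)*(x^2 - 2*x - 8) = (x - 2)*(x + 2)*(x - 4)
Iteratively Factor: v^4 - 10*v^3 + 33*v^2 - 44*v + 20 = (v - 1)*(v^3 - 9*v^2 + 24*v - 20) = (v - 5)*(v - 1)*(v^2 - 4*v + 4) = (v - 5)*(v - 2)*(v - 1)*(v - 2)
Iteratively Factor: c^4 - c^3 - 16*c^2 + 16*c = (c - 4)*(c^3 + 3*c^2 - 4*c) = (c - 4)*(c + 4)*(c^2 - c) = c*(c - 4)*(c + 4)*(c - 1)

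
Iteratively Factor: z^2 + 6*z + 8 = (z + 4)*(z + 2)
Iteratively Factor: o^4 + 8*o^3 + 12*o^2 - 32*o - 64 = (o - 2)*(o^3 + 10*o^2 + 32*o + 32) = (o - 2)*(o + 2)*(o^2 + 8*o + 16) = (o - 2)*(o + 2)*(o + 4)*(o + 4)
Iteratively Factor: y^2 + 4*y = (y + 4)*(y)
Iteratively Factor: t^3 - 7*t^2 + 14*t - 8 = (t - 4)*(t^2 - 3*t + 2) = (t - 4)*(t - 1)*(t - 2)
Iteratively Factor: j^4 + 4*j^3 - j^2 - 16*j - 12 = (j + 1)*(j^3 + 3*j^2 - 4*j - 12) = (j + 1)*(j + 2)*(j^2 + j - 6) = (j - 2)*(j + 1)*(j + 2)*(j + 3)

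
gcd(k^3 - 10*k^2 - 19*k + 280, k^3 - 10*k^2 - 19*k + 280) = k^3 - 10*k^2 - 19*k + 280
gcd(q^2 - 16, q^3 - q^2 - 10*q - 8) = q - 4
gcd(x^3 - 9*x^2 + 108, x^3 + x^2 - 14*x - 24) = x + 3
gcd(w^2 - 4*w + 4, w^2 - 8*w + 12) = w - 2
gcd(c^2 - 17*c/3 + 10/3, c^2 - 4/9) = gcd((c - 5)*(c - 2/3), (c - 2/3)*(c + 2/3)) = c - 2/3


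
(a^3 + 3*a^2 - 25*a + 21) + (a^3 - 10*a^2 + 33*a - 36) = 2*a^3 - 7*a^2 + 8*a - 15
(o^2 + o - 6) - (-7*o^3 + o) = 7*o^3 + o^2 - 6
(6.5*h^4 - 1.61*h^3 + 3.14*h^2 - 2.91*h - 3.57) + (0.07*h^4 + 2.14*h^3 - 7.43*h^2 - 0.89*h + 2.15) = 6.57*h^4 + 0.53*h^3 - 4.29*h^2 - 3.8*h - 1.42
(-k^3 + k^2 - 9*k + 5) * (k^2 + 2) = -k^5 + k^4 - 11*k^3 + 7*k^2 - 18*k + 10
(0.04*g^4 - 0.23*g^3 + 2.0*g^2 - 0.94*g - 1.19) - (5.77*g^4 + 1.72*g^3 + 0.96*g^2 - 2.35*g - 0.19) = -5.73*g^4 - 1.95*g^3 + 1.04*g^2 + 1.41*g - 1.0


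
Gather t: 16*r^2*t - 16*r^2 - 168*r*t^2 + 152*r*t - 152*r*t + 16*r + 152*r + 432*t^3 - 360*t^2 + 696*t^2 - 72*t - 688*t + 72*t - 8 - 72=-16*r^2 + 168*r + 432*t^3 + t^2*(336 - 168*r) + t*(16*r^2 - 688) - 80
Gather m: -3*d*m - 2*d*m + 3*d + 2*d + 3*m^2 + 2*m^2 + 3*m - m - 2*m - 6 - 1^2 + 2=-5*d*m + 5*d + 5*m^2 - 5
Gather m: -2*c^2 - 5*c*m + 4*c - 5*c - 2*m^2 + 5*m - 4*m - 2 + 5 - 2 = -2*c^2 - c - 2*m^2 + m*(1 - 5*c) + 1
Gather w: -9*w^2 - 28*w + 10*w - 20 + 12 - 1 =-9*w^2 - 18*w - 9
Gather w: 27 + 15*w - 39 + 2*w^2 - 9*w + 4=2*w^2 + 6*w - 8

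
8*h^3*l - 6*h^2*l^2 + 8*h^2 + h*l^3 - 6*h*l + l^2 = (-4*h + l)*(-2*h + l)*(h*l + 1)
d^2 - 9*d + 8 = (d - 8)*(d - 1)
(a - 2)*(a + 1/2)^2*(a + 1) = a^4 - 11*a^2/4 - 9*a/4 - 1/2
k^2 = k^2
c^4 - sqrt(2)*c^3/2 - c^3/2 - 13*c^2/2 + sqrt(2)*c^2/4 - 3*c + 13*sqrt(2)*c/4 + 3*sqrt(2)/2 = (c - 3)*(c + 1/2)*(c + 2)*(c - sqrt(2)/2)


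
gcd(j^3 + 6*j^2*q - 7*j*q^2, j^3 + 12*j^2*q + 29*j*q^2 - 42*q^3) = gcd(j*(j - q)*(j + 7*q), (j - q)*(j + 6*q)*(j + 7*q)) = -j^2 - 6*j*q + 7*q^2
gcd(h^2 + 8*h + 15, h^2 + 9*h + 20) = h + 5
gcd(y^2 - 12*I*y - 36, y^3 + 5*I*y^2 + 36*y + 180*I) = y - 6*I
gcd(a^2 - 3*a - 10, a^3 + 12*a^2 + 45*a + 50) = a + 2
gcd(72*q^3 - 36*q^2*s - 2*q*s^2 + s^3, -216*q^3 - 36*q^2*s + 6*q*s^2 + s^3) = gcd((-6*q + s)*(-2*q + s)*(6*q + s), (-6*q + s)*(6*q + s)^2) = 36*q^2 - s^2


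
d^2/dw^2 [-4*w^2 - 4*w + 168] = -8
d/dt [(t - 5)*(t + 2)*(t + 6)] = 3*t^2 + 6*t - 28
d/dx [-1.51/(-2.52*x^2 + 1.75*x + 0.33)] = (2.6425 - 7.6104*x)/(-2.52*x^2 + 1.75*x + 0.33)^2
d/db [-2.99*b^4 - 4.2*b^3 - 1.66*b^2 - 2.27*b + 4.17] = -11.96*b^3 - 12.6*b^2 - 3.32*b - 2.27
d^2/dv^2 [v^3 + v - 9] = 6*v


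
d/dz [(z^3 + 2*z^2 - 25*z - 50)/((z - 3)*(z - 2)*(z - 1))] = 4*(-2*z^4 + 18*z^3 + z^2 - 156*z + 175)/(z^6 - 12*z^5 + 58*z^4 - 144*z^3 + 193*z^2 - 132*z + 36)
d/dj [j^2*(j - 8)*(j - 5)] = j*(4*j^2 - 39*j + 80)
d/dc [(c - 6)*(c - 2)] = 2*c - 8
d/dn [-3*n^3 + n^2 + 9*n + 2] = -9*n^2 + 2*n + 9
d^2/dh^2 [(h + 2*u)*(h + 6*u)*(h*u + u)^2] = u^2*(12*h^2 + 48*h*u + 12*h + 24*u^2 + 32*u + 2)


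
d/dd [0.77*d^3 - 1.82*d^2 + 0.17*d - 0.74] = 2.31*d^2 - 3.64*d + 0.17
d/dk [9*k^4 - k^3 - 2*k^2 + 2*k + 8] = 36*k^3 - 3*k^2 - 4*k + 2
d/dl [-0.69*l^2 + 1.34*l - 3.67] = 1.34 - 1.38*l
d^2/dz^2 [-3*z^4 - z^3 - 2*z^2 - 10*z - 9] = -36*z^2 - 6*z - 4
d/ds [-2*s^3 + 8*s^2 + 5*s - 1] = -6*s^2 + 16*s + 5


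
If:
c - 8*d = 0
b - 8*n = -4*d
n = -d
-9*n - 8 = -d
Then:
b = -48/5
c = 32/5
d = 4/5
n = -4/5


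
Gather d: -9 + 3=-6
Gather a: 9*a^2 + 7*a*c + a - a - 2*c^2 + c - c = 9*a^2 + 7*a*c - 2*c^2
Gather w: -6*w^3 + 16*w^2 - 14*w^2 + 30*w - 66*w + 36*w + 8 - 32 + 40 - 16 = -6*w^3 + 2*w^2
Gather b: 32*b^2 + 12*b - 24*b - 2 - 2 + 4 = 32*b^2 - 12*b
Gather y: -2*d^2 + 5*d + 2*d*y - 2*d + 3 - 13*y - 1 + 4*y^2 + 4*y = -2*d^2 + 3*d + 4*y^2 + y*(2*d - 9) + 2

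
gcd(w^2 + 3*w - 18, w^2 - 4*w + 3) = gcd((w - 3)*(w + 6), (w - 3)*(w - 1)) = w - 3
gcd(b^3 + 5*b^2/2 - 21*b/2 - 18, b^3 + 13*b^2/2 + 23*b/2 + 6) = b^2 + 11*b/2 + 6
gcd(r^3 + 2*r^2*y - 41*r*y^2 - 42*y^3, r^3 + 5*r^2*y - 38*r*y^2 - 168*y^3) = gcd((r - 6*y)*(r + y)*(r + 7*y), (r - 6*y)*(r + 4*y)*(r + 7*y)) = -r^2 - r*y + 42*y^2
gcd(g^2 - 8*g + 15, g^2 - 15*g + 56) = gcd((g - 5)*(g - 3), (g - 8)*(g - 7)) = 1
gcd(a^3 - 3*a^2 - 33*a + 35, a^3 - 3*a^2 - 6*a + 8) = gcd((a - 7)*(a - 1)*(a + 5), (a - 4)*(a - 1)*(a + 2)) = a - 1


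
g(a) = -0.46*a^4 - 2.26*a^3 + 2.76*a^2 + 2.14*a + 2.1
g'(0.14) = 2.77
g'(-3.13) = -25.14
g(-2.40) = 28.84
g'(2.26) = -41.25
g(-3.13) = 47.59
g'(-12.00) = 2139.10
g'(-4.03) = -9.79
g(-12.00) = -5259.42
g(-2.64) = 34.93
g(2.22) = -15.45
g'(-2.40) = -24.72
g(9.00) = -4420.68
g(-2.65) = 35.18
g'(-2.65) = -25.86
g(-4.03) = 64.89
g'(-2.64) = -25.83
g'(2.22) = -39.15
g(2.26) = -17.05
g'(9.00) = -1838.72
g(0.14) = 2.45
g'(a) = -1.84*a^3 - 6.78*a^2 + 5.52*a + 2.14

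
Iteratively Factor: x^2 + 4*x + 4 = (x + 2)*(x + 2)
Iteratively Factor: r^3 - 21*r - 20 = (r + 1)*(r^2 - r - 20) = (r + 1)*(r + 4)*(r - 5)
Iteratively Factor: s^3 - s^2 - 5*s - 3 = (s + 1)*(s^2 - 2*s - 3) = (s + 1)^2*(s - 3)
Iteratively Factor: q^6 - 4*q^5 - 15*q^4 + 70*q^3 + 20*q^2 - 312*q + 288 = (q + 3)*(q^5 - 7*q^4 + 6*q^3 + 52*q^2 - 136*q + 96) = (q - 2)*(q + 3)*(q^4 - 5*q^3 - 4*q^2 + 44*q - 48) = (q - 2)^2*(q + 3)*(q^3 - 3*q^2 - 10*q + 24) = (q - 2)^3*(q + 3)*(q^2 - q - 12) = (q - 4)*(q - 2)^3*(q + 3)*(q + 3)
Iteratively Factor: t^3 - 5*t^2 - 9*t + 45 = (t + 3)*(t^2 - 8*t + 15) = (t - 3)*(t + 3)*(t - 5)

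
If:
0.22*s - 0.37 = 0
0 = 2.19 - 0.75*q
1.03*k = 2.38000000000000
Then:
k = 2.31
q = 2.92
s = 1.68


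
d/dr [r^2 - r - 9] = 2*r - 1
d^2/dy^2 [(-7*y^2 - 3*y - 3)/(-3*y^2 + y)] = 6*(16*y^3 + 27*y^2 - 9*y + 1)/(y^3*(27*y^3 - 27*y^2 + 9*y - 1))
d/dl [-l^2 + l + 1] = 1 - 2*l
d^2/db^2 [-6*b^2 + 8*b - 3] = -12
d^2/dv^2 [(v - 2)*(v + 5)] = 2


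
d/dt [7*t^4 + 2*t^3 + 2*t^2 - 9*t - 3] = 28*t^3 + 6*t^2 + 4*t - 9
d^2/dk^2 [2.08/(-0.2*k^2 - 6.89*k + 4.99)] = (0.1664*k^2 + 5.73248*k - 2.08*(0.4*k + 6.89)*(0.8*k + 13.78) - 4.15168)/(0.2*k^2 + 6.89*k - 4.99)^3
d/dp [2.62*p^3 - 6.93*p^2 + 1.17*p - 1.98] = 7.86*p^2 - 13.86*p + 1.17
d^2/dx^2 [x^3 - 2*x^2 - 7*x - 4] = 6*x - 4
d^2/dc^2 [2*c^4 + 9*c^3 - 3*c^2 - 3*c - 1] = 24*c^2 + 54*c - 6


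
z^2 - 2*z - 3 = (z - 3)*(z + 1)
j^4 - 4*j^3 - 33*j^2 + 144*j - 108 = (j - 6)*(j - 3)*(j - 1)*(j + 6)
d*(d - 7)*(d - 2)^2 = d^4 - 11*d^3 + 32*d^2 - 28*d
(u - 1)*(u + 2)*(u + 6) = u^3 + 7*u^2 + 4*u - 12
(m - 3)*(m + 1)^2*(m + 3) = m^4 + 2*m^3 - 8*m^2 - 18*m - 9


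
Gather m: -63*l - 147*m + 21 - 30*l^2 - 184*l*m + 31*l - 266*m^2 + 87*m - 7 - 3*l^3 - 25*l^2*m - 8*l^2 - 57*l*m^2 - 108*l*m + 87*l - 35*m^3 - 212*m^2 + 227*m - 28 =-3*l^3 - 38*l^2 + 55*l - 35*m^3 + m^2*(-57*l - 478) + m*(-25*l^2 - 292*l + 167) - 14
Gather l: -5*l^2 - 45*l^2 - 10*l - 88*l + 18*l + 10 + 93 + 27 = -50*l^2 - 80*l + 130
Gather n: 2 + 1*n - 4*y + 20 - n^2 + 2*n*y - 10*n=-n^2 + n*(2*y - 9) - 4*y + 22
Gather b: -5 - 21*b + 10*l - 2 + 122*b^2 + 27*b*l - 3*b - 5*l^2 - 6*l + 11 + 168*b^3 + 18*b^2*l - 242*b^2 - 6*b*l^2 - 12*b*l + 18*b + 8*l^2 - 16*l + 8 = 168*b^3 + b^2*(18*l - 120) + b*(-6*l^2 + 15*l - 6) + 3*l^2 - 12*l + 12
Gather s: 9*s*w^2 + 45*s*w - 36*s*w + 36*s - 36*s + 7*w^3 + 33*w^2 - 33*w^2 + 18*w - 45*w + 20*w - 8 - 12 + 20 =s*(9*w^2 + 9*w) + 7*w^3 - 7*w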